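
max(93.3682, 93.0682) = 93.3682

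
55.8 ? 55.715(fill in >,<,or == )>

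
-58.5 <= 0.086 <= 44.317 True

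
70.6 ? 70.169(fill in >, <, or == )>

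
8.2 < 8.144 False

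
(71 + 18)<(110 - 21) False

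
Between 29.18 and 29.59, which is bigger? 29.59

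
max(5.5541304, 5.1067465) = 5.5541304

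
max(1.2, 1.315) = 1.315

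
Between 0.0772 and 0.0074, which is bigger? 0.0772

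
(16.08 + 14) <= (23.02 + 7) False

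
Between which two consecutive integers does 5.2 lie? 5 and 6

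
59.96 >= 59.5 True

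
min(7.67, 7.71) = 7.67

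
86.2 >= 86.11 True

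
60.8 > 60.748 True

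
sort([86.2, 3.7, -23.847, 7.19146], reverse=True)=[86.2, 7.19146, 3.7, -23.847]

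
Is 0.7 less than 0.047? No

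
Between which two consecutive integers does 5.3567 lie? 5 and 6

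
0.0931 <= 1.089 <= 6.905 True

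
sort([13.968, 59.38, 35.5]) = [13.968, 35.5, 59.38]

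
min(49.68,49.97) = 49.68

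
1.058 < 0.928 False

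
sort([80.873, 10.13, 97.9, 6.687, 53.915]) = [6.687, 10.13, 53.915, 80.873, 97.9]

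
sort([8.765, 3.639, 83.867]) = [3.639, 8.765, 83.867]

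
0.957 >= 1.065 False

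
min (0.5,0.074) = 0.074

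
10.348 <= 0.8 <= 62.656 False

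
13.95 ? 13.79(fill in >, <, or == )>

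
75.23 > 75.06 True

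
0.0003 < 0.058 True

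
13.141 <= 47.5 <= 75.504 True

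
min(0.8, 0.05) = 0.05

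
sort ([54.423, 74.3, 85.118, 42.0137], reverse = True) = [85.118, 74.3, 54.423, 42.0137]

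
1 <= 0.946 False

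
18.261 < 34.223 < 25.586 False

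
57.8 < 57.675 False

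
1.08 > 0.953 True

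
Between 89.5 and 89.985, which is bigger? 89.985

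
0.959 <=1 True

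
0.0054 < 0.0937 True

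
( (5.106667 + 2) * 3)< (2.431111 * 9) True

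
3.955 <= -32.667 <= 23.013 False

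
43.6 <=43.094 False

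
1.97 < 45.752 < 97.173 True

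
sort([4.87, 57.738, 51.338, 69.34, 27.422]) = [4.87, 27.422, 51.338, 57.738, 69.34]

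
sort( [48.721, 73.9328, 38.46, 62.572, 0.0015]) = [0.0015, 38.46, 48.721, 62.572, 73.9328]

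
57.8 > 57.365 True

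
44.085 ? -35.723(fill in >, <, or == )>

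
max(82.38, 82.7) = 82.7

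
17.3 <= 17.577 True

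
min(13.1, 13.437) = 13.1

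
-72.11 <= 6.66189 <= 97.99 True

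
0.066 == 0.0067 False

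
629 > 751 False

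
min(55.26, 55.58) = 55.26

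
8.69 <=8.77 True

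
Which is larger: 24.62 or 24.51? 24.62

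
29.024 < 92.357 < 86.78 False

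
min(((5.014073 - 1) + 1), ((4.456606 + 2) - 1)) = 5.014073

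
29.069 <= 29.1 True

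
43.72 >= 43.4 True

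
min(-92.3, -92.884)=-92.884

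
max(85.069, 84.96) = 85.069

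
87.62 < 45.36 False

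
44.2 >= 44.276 False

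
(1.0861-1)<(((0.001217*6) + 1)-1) False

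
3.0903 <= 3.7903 True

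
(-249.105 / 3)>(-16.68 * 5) True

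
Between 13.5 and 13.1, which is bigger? 13.5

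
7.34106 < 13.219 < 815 True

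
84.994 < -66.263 False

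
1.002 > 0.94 True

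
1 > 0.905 True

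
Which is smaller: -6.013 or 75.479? -6.013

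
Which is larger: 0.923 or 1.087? 1.087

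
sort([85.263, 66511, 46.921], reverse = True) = [66511, 85.263, 46.921]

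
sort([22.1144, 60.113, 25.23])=[22.1144, 25.23, 60.113]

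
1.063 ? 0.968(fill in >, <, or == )>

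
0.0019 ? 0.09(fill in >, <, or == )<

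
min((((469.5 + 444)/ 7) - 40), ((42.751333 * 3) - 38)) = 90.253999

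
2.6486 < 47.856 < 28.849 False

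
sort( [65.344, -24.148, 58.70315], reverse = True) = [65.344, 58.70315, -24.148]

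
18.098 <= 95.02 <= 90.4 False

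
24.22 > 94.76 False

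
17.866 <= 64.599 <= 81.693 True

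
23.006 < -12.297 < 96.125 False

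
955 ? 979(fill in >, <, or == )<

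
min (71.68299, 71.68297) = 71.68297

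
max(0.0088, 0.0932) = 0.0932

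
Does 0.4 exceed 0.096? Yes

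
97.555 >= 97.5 True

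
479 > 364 True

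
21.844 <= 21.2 False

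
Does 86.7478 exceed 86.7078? Yes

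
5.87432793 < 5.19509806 False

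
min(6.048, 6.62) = 6.048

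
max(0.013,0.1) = 0.1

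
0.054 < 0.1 True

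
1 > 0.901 True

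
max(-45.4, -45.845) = -45.4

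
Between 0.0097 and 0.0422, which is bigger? 0.0422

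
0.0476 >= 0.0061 True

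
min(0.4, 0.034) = 0.034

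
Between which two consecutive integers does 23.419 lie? 23 and 24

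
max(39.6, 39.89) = 39.89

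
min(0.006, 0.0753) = 0.006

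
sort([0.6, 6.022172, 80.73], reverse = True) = [80.73, 6.022172, 0.6]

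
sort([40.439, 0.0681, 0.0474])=[0.0474, 0.0681, 40.439]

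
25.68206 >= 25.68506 False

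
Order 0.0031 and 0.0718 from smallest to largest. 0.0031, 0.0718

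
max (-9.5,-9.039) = -9.039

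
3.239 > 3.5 False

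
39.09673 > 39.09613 True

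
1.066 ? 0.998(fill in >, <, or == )>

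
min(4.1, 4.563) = 4.1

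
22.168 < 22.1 False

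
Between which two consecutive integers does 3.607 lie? 3 and 4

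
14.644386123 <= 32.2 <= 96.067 True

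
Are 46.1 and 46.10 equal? Yes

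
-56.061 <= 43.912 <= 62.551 True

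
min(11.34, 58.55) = 11.34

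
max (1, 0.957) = 1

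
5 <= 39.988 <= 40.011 True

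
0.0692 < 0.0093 False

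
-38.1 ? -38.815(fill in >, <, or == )>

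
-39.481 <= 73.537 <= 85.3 True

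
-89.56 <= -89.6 False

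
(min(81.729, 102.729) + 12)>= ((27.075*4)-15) True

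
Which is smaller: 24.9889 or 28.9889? 24.9889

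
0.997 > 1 False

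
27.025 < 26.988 False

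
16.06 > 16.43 False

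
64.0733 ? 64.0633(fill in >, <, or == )>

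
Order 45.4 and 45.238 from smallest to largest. 45.238, 45.4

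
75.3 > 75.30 False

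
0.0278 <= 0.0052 False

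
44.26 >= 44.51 False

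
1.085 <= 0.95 False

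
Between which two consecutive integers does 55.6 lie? 55 and 56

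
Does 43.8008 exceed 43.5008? Yes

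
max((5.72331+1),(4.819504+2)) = 6.819504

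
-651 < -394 True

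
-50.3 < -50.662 False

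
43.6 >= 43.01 True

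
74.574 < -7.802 False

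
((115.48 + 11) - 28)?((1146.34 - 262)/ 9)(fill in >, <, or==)>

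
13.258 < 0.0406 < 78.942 False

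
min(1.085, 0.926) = 0.926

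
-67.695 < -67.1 True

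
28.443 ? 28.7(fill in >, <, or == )<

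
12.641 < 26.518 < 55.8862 True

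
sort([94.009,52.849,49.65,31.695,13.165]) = [13.165,31.695,49.65,52.849,94.009]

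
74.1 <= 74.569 True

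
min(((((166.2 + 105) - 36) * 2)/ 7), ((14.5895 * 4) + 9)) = 67.2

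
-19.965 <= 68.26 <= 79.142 True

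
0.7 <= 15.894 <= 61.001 True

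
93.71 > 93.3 True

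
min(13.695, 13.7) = 13.695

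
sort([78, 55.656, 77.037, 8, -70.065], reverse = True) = [78, 77.037, 55.656, 8, -70.065]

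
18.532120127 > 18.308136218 True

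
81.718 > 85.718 False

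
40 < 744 True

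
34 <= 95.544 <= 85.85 False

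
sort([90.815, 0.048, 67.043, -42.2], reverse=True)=[90.815, 67.043, 0.048, -42.2]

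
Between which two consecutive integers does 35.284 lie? 35 and 36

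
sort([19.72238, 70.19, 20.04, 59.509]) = [19.72238, 20.04, 59.509, 70.19]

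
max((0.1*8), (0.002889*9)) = 0.8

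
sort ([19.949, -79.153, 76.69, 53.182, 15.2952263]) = [-79.153, 15.2952263, 19.949, 53.182, 76.69]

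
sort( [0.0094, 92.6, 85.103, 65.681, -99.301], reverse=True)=[92.6, 85.103, 65.681, 0.0094, -99.301]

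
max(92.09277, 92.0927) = 92.09277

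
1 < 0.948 False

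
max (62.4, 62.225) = 62.4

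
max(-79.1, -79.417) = -79.1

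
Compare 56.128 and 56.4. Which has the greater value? 56.4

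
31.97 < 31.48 False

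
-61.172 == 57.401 False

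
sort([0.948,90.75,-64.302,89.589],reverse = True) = [90.75,89.589,0.948,-64.302]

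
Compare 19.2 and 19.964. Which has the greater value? 19.964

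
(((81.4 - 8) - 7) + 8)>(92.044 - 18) True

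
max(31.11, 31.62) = 31.62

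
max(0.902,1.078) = 1.078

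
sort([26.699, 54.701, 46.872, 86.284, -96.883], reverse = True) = [86.284, 54.701, 46.872, 26.699, -96.883]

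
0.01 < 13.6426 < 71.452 True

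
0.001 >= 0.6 False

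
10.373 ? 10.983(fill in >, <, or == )<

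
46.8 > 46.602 True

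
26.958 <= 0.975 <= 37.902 False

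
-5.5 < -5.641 False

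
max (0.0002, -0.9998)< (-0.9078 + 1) True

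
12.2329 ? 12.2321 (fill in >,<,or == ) >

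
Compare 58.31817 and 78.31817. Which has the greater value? 78.31817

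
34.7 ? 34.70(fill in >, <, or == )==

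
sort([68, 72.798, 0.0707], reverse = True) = [72.798, 68, 0.0707]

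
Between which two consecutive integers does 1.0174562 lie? 1 and 2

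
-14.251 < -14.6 False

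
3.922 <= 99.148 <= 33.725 False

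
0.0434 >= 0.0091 True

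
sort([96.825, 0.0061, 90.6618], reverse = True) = [96.825, 90.6618, 0.0061]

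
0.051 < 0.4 True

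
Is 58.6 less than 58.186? No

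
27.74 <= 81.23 True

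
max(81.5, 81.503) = 81.503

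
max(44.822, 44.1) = 44.822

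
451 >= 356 True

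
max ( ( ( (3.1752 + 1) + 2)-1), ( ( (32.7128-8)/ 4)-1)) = 5.1782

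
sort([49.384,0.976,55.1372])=[0.976,49.384,55.1372]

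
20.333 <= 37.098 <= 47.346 True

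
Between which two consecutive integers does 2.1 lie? 2 and 3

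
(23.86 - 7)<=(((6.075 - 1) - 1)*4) False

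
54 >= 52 True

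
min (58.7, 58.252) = 58.252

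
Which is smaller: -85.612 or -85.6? -85.612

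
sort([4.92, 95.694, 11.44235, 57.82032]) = [4.92, 11.44235, 57.82032, 95.694]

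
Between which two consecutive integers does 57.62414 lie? 57 and 58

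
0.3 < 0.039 False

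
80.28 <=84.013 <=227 True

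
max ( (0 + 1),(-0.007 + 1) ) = 1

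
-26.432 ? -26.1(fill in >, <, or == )<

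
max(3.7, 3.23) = 3.7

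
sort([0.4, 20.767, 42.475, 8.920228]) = [0.4, 8.920228, 20.767, 42.475]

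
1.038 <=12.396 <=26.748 True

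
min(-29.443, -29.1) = -29.443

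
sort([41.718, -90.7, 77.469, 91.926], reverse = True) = [91.926, 77.469, 41.718, -90.7]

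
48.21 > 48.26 False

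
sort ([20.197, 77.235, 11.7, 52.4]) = [11.7, 20.197, 52.4, 77.235]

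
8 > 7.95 True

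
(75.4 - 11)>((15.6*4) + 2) False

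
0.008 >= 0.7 False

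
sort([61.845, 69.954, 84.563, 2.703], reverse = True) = [84.563, 69.954, 61.845, 2.703]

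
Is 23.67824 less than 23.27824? No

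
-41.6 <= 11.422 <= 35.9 True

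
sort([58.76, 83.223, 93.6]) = [58.76, 83.223, 93.6]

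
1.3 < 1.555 True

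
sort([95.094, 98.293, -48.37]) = [-48.37, 95.094, 98.293]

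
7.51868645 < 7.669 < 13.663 True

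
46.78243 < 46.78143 False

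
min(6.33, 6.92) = 6.33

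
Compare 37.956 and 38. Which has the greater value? 38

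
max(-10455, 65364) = 65364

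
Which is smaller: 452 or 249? 249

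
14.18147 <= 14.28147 True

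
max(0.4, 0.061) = 0.4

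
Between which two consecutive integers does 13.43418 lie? 13 and 14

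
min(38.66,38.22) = 38.22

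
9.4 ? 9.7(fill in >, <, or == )<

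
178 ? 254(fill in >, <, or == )<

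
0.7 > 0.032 True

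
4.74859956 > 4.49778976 True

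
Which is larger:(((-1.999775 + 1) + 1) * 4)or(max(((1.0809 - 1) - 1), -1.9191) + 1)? (max(((1.0809 - 1) - 1), -1.9191) + 1)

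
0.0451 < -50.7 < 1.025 False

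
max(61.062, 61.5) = 61.5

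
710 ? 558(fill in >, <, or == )>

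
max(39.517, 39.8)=39.8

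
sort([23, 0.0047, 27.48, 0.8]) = [0.0047, 0.8, 23, 27.48]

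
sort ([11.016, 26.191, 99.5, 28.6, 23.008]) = [11.016, 23.008, 26.191, 28.6, 99.5]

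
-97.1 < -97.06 True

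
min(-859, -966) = -966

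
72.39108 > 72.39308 False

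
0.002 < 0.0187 True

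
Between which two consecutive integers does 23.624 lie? 23 and 24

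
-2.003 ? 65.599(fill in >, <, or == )<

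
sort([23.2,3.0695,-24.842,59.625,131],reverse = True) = [131,59.625,23.2,3.0695,-24.842]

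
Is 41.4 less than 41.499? Yes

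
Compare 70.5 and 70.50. They are equal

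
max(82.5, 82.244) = 82.5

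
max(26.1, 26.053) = 26.1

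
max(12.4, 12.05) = 12.4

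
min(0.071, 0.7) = 0.071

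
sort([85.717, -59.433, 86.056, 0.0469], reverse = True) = [86.056, 85.717, 0.0469, -59.433]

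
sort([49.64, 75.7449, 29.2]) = [29.2, 49.64, 75.7449]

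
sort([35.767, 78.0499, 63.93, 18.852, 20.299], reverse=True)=[78.0499, 63.93, 35.767, 20.299, 18.852]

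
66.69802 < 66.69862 True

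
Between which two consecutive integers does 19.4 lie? 19 and 20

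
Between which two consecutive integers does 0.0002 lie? 0 and 1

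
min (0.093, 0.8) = 0.093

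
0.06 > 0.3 False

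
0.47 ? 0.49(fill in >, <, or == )<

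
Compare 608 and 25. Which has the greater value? 608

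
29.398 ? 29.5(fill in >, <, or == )<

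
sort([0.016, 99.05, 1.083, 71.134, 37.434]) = [0.016, 1.083, 37.434, 71.134, 99.05]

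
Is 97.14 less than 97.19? Yes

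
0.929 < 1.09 True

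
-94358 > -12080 False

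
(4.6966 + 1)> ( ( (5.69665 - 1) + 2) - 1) False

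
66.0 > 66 False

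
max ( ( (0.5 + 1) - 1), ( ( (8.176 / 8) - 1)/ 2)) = 0.5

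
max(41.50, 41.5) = 41.5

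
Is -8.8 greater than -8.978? Yes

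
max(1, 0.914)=1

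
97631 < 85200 False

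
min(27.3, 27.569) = 27.3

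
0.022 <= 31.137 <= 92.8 True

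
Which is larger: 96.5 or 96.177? 96.5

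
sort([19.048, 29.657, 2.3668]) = [2.3668, 19.048, 29.657]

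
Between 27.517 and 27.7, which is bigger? 27.7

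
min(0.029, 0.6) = 0.029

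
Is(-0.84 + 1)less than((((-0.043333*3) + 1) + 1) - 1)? Yes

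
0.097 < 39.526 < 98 True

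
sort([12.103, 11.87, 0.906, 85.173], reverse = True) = [85.173, 12.103, 11.87, 0.906]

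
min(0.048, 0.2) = 0.048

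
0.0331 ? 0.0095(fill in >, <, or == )>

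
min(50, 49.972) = 49.972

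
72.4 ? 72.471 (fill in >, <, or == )<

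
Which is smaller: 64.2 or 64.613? 64.2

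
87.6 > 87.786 False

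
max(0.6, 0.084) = 0.6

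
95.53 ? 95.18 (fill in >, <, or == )>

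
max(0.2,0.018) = 0.2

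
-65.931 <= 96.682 True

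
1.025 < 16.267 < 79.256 True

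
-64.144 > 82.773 False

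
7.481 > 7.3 True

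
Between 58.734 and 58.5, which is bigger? 58.734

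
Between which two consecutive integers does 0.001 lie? 0 and 1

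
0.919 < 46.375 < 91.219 True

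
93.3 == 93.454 False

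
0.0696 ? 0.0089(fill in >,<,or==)>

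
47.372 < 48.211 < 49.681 True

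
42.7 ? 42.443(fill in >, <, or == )>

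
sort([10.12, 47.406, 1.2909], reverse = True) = [47.406, 10.12, 1.2909]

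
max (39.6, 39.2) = 39.6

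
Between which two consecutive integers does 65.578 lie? 65 and 66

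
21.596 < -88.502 False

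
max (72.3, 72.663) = 72.663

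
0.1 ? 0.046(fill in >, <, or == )>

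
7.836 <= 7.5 False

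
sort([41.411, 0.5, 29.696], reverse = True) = [41.411, 29.696, 0.5]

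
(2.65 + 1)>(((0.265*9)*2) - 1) False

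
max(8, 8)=8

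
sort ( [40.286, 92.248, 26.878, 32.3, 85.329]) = [26.878, 32.3, 40.286, 85.329, 92.248]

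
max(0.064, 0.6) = 0.6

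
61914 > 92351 False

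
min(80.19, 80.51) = 80.19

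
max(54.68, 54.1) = 54.68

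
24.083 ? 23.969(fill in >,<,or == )>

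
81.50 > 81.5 False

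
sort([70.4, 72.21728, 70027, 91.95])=[70.4, 72.21728, 91.95, 70027]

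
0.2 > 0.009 True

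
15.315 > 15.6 False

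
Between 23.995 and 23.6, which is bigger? 23.995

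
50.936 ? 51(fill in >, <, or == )<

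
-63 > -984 True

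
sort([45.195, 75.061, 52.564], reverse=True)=[75.061, 52.564, 45.195]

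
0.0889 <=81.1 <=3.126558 False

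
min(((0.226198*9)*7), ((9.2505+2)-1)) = 10.2505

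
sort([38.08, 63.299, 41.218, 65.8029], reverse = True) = [65.8029, 63.299, 41.218, 38.08]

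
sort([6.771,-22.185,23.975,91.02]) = [-22.185,6.771,23.975,91.02]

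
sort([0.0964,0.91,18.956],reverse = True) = [18.956,0.91,0.0964]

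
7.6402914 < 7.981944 True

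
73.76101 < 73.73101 False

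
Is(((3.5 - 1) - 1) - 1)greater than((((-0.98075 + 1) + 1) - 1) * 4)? Yes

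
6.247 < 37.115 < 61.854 True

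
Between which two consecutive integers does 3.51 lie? 3 and 4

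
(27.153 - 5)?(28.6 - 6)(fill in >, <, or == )<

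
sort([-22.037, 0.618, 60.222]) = [-22.037, 0.618, 60.222]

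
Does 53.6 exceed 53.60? No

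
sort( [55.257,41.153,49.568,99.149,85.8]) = [41.153,49.568,55.257,85.8,99.149]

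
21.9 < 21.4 False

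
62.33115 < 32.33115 False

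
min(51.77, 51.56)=51.56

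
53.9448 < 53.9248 False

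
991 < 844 False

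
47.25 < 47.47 True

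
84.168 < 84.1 False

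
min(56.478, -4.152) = -4.152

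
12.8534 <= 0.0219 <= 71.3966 False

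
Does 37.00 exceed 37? No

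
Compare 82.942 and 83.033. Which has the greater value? 83.033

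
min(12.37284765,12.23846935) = 12.23846935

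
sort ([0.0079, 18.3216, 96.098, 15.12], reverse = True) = [96.098, 18.3216, 15.12, 0.0079]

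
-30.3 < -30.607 False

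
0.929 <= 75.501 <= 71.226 False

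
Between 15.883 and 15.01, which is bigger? 15.883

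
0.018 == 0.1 False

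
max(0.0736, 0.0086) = 0.0736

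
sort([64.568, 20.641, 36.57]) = [20.641, 36.57, 64.568]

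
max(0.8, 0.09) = 0.8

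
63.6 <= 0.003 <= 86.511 False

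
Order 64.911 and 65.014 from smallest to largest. 64.911,65.014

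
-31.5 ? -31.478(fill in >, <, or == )<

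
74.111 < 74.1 False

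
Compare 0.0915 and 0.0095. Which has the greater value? 0.0915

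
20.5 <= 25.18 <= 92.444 True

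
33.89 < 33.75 False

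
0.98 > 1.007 False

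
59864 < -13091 False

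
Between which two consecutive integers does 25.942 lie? 25 and 26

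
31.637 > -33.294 True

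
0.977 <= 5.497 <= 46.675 True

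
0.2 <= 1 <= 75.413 True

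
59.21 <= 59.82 True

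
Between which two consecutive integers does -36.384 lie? -37 and -36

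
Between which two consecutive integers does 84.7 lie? 84 and 85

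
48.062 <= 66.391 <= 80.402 True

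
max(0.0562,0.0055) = 0.0562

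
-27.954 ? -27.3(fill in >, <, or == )<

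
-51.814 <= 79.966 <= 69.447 False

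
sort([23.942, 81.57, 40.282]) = [23.942, 40.282, 81.57]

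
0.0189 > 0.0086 True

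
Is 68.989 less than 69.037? Yes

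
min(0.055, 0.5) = 0.055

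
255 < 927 True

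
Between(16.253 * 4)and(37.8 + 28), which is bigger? (37.8 + 28)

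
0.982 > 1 False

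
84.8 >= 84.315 True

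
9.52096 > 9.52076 True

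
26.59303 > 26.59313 False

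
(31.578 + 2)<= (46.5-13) False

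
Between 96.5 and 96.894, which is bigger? 96.894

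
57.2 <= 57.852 True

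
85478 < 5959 False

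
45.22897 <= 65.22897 True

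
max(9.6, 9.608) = 9.608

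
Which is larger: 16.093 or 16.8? 16.8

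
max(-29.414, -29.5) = -29.414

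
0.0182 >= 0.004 True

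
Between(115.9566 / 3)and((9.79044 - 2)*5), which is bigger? ((9.79044 - 2)*5)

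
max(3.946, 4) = 4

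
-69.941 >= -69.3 False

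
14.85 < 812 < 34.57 False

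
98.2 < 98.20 False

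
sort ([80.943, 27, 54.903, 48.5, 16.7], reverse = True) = [80.943, 54.903, 48.5, 27, 16.7]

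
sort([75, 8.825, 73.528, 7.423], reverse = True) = [75, 73.528, 8.825, 7.423]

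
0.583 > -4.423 True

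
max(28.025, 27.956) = 28.025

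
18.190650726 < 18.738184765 True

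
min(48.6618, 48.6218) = 48.6218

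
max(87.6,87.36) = 87.6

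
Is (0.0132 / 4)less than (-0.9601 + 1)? Yes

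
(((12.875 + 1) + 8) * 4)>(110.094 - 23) True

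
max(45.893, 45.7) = 45.893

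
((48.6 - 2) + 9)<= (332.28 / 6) False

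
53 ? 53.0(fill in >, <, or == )==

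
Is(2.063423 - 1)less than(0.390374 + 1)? Yes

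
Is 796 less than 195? No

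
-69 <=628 True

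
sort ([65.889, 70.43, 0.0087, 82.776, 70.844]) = [0.0087, 65.889, 70.43, 70.844, 82.776]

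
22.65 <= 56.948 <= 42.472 False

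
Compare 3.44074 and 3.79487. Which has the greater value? 3.79487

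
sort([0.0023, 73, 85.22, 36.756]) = [0.0023, 36.756, 73, 85.22]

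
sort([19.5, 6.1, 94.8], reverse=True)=[94.8, 19.5, 6.1]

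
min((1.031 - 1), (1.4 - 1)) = 0.031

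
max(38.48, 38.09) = 38.48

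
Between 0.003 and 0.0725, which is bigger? 0.0725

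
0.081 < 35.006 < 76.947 True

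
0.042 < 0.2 True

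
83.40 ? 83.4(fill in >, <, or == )==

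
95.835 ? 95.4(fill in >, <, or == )>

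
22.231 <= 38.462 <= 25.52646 False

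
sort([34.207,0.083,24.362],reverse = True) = [34.207,24.362,0.083]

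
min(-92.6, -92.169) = -92.6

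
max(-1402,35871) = 35871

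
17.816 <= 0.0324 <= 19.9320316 False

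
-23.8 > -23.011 False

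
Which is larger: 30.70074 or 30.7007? 30.70074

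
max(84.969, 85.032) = 85.032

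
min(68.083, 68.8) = 68.083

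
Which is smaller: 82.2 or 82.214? 82.2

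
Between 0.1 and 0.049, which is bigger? 0.1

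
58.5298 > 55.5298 True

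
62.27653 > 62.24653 True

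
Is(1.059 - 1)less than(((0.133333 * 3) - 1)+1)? Yes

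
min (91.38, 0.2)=0.2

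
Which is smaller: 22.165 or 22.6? 22.165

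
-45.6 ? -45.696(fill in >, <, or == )>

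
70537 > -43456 True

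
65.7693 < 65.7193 False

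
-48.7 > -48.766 True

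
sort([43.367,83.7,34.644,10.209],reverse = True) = [83.7,43.367,34.644,10.209]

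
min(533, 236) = 236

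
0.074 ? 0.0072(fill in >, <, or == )>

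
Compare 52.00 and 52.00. They are equal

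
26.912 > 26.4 True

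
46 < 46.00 False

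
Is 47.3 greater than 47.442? No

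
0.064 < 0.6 True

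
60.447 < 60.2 False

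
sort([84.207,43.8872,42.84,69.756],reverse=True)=[84.207,69.756,43.8872,42.84]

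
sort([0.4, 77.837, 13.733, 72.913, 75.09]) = [0.4, 13.733, 72.913, 75.09, 77.837]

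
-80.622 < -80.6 True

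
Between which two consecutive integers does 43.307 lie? 43 and 44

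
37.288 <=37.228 False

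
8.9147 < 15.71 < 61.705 True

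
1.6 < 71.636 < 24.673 False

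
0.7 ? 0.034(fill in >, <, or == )>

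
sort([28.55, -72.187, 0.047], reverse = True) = [28.55, 0.047, -72.187]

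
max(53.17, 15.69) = 53.17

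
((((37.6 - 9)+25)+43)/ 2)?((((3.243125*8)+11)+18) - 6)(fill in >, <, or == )<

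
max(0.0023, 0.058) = 0.058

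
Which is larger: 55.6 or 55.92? 55.92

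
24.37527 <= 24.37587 True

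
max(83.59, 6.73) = 83.59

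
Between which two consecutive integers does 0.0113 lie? 0 and 1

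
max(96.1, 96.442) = 96.442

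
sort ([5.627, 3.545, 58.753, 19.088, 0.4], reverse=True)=[58.753, 19.088, 5.627, 3.545, 0.4]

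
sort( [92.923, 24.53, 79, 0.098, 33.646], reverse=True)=[92.923, 79, 33.646, 24.53, 0.098]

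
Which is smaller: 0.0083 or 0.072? 0.0083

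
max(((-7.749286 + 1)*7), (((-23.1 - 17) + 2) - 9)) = -47.1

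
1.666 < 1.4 False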